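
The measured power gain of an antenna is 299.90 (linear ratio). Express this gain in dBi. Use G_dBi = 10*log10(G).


G_dBi = 10 * log10(299.90) = 24.77 dBi

24.77 dBi


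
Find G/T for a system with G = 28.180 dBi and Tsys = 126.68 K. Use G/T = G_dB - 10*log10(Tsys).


G/T = 28.180 - 10*log10(126.68) = 28.180 - 21.02708 = 7.153 dB/K

7.153 dB/K


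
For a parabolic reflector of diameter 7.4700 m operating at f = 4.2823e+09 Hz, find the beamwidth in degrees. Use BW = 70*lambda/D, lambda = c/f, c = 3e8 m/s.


lambda = c / f = 3.0000e+08 / 4.2823e+09 = 0.07005581 m
BW = 70 * 0.07005581 / 7.4700 = 0.6565 deg

0.6565 deg


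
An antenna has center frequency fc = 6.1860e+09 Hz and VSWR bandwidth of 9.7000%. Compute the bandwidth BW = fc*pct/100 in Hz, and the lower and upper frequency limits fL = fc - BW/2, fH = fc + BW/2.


BW = 6.1860e+09 * 9.7000/100 = 6.000420e+08 Hz
fL = 6.1860e+09 - 6.000420e+08/2 = 5.886e+09 Hz
fH = 6.1860e+09 + 6.000420e+08/2 = 6.486e+09 Hz

BW=6.000e+08 Hz, fL=5.886e+09 Hz, fH=6.486e+09 Hz


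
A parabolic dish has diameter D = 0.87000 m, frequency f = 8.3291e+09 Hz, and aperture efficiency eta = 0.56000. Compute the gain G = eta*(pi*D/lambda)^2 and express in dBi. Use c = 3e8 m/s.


lambda = c / f = 3.0000e+08 / 8.3291e+09 = 0.03601830 m
G_linear = 0.56000 * (pi * 0.87000 / 0.03601830)^2 = 3224.630
G_dBi = 10 * log10(3224.630) = 35.08 dBi

35.08 dBi


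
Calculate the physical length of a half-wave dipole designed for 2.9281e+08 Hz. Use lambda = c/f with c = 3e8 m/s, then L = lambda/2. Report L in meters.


lambda = c / f = 3.0000e+08 / 2.9281e+08 = 1.024555 m
L = lambda / 2 = 1.024555 / 2 = 0.5123 m

0.5123 m


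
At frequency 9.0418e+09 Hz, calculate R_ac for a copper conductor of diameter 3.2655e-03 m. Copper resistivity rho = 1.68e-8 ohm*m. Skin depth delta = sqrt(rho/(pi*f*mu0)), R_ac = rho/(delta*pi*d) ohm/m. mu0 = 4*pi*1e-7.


delta = sqrt(1.68e-8 / (pi * 9.0418e+09 * 4*pi*1e-7)) = 6.860367e-07 m
R_ac = 1.68e-8 / (6.860367e-07 * pi * 3.2655e-03) = 2.387 ohm/m

2.387 ohm/m


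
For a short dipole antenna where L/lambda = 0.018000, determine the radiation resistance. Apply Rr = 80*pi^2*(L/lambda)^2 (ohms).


Rr = 80 * pi^2 * (0.018000)^2 = 80 * 9.869604 * 3.240000e-04 = 0.2558 ohm

0.2558 ohm


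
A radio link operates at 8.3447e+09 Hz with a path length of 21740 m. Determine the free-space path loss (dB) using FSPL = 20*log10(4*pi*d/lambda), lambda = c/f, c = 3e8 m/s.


lambda = c / f = 3.0000e+08 / 8.3447e+09 = 0.03595096 m
FSPL = 20 * log10(4*pi*21740/0.03595096) = 137.6 dB

137.6 dB


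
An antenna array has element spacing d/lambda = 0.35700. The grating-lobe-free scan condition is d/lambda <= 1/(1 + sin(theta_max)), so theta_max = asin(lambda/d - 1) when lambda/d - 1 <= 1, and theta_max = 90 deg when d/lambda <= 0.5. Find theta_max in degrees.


lambda/d - 1 = 1/0.35700 - 1 = 1.801120 >= 1
d/lambda <= 0.5, so the array can scan to endfire without grating lobes: theta_max = 90 deg

90 deg


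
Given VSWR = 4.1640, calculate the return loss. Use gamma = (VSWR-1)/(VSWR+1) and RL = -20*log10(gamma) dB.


gamma = (4.1640 - 1) / (4.1640 + 1) = 0.6127033
RL = -20 * log10(0.6127033) = 4.255 dB

4.255 dB


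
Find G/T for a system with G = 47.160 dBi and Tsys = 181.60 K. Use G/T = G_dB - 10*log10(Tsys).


G/T = 47.160 - 10*log10(181.60) = 47.160 - 22.59116 = 24.57 dB/K

24.57 dB/K


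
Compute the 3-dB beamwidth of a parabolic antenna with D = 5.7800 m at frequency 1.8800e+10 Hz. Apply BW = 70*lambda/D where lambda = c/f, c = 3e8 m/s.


lambda = c / f = 3.0000e+08 / 1.8800e+10 = 0.01595745 m
BW = 70 * 0.01595745 / 5.7800 = 0.1933 deg

0.1933 deg


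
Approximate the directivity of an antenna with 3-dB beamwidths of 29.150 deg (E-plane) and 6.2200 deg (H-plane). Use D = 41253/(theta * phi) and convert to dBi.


D_linear = 41253 / (29.150 * 6.2200) = 227.5237
D_dBi = 10 * log10(227.5237) = 23.57 dBi

23.57 dBi


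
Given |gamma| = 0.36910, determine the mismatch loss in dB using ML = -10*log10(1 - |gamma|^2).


ML = -10 * log10(1 - 0.36910^2) = -10 * log10(0.86376519) = 0.6360 dB

0.6360 dB


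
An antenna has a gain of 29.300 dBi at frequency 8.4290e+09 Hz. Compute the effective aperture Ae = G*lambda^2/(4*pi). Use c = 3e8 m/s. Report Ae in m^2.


lambda = c / f = 3.0000e+08 / 8.4290e+09 = 0.03559141 m
G_linear = 10^(29.300/10) = 851.1380
Ae = G_linear * lambda^2 / (4*pi) = 851.1380 * 0.03559141^2 / (4*pi) = 0.08580 m^2

0.08580 m^2


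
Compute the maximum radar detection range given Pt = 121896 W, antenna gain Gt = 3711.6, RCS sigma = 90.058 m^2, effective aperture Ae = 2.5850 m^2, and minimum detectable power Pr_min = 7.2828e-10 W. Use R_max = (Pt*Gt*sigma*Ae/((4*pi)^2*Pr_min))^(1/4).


R^4 = 121896*3711.6*90.058*2.5850 / ((4*pi)^2 * 7.2828e-10) = 9.158310e+17
R_max = 9.158310e+17^0.25 = 30935 m

30935 m


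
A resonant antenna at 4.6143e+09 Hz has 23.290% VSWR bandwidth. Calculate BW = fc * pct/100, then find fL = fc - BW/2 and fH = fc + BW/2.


BW = 4.6143e+09 * 23.290/100 = 1.074670e+09 Hz
fL = 4.6143e+09 - 1.074670e+09/2 = 4.077e+09 Hz
fH = 4.6143e+09 + 1.074670e+09/2 = 5.152e+09 Hz

BW=1.075e+09 Hz, fL=4.077e+09 Hz, fH=5.152e+09 Hz


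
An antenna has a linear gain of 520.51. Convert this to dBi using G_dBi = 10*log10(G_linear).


G_dBi = 10 * log10(520.51) = 27.16 dBi

27.16 dBi


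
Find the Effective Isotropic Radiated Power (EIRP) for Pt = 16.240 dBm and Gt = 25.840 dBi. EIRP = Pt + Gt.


EIRP = Pt + Gt = 16.240 + 25.840 = 42.08 dBm

42.08 dBm


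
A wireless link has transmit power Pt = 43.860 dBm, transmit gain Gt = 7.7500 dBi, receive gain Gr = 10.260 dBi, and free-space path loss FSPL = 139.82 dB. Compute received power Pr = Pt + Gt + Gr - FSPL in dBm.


Pr = 43.860 + 7.7500 + 10.260 - 139.82 = -77.95 dBm

-77.95 dBm


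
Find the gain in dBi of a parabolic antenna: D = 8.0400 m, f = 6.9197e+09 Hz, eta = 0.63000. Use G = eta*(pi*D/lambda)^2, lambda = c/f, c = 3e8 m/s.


lambda = c / f = 3.0000e+08 / 6.9197e+09 = 0.04335448 m
G_linear = 0.63000 * (pi * 8.0400 / 0.04335448)^2 = 213837.8
G_dBi = 10 * log10(213837.8) = 53.30 dBi

53.30 dBi


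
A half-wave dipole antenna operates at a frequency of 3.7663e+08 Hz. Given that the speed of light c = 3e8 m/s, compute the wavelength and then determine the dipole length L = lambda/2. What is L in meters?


lambda = c / f = 3.0000e+08 / 3.7663e+08 = 0.7965377 m
L = lambda / 2 = 0.7965377 / 2 = 0.3983 m

0.3983 m


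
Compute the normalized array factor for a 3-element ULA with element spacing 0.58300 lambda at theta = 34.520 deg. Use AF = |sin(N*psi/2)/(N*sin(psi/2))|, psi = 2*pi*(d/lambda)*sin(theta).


psi = 2*pi*0.58300*sin(34.520 deg) = 2.075855 rad
AF = |sin(3*2.075855/2) / (3*sin(2.075855/2))| = 0.01076

0.01076


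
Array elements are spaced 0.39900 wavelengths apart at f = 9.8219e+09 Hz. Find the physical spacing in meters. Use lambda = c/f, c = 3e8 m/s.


lambda = c / f = 3.0000e+08 / 9.8219e+09 = 0.03054399 m
d = 0.39900 * 0.03054399 = 0.01219 m

0.01219 m


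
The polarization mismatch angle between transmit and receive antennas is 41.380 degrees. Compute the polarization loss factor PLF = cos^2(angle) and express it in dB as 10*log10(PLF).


PLF_linear = cos^2(41.380 deg) = 0.5630129
PLF_dB = 10 * log10(0.5630129) = -2.495 dB

-2.495 dB


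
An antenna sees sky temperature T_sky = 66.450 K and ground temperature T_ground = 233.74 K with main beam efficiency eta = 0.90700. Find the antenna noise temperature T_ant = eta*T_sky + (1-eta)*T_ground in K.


T_ant = 0.90700 * 66.450 + (1 - 0.90700) * 233.74 = 82.01 K

82.01 K


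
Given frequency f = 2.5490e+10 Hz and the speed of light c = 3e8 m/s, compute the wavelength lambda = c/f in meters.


lambda = c / f = 3.0000e+08 / 2.5490e+10 = 0.01177 m

0.01177 m


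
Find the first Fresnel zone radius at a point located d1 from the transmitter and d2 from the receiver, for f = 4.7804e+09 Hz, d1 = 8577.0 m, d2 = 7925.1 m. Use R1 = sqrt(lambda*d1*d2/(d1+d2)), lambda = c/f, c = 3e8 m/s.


lambda = c / f = 3.0000e+08 / 4.7804e+09 = 0.06275625 m
R1 = sqrt(0.06275625 * 8577.0 * 7925.1 / (8577.0 + 7925.1)) = 16.08 m

16.08 m


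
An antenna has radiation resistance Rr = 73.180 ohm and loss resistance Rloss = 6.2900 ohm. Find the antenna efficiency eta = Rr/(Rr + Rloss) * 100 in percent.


eta = 73.180 / (73.180 + 6.2900) * 100 = 92.09%

92.09%


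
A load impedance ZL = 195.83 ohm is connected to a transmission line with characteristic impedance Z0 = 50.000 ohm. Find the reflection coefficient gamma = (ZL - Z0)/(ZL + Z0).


gamma = (195.83 - 50.000) / (195.83 + 50.000) = 0.5932

0.5932


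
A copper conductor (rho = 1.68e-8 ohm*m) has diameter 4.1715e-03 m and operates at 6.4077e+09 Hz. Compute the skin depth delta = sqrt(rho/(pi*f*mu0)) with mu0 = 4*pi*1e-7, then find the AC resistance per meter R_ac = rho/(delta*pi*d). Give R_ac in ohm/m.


delta = sqrt(1.68e-8 / (pi * 6.4077e+09 * 4*pi*1e-7)) = 8.149363e-07 m
R_ac = 1.68e-8 / (8.149363e-07 * pi * 4.1715e-03) = 1.573 ohm/m

1.573 ohm/m


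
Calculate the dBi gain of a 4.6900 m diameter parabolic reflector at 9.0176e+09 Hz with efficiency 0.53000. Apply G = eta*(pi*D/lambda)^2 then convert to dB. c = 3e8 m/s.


lambda = c / f = 3.0000e+08 / 9.0176e+09 = 0.03326828 m
G_linear = 0.53000 * (pi * 4.6900 / 0.03326828)^2 = 103958.6
G_dBi = 10 * log10(103958.6) = 50.17 dBi

50.17 dBi


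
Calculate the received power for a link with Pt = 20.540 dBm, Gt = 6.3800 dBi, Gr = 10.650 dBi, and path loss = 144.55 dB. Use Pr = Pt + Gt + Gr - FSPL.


Pr = 20.540 + 6.3800 + 10.650 - 144.55 = -106.98 dBm

-106.98 dBm


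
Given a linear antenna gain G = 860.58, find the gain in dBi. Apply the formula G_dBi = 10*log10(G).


G_dBi = 10 * log10(860.58) = 29.35 dBi

29.35 dBi


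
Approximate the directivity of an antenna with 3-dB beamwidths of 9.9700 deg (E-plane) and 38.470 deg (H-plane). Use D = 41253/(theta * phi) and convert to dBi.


D_linear = 41253 / (9.9700 * 38.470) = 107.5569
D_dBi = 10 * log10(107.5569) = 20.32 dBi

20.32 dBi


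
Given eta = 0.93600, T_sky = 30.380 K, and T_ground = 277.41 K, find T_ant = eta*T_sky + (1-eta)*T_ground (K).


T_ant = 0.93600 * 30.380 + (1 - 0.93600) * 277.41 = 46.19 K

46.19 K


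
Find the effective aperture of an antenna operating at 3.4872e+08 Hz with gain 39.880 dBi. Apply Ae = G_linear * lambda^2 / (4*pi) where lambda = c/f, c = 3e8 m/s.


lambda = c / f = 3.0000e+08 / 3.4872e+08 = 0.8602891 m
G_linear = 10^(39.880/10) = 9727.472
Ae = G_linear * lambda^2 / (4*pi) = 9727.472 * 0.8602891^2 / (4*pi) = 572.9 m^2

572.9 m^2


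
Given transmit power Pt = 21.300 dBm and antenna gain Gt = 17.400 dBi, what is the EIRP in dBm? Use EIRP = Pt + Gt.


EIRP = Pt + Gt = 21.300 + 17.400 = 38.70 dBm

38.70 dBm


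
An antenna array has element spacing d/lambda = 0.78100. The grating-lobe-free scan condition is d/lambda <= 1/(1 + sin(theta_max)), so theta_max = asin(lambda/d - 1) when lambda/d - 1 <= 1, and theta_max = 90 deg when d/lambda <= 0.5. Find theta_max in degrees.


lambda/d - 1 = 1/0.78100 - 1 = 0.2804097
theta_max = asin(0.2804097) = 16.28 deg

16.28 deg


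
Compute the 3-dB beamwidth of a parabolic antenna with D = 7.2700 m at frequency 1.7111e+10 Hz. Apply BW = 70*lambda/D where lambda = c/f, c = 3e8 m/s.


lambda = c / f = 3.0000e+08 / 1.7111e+10 = 0.01753258 m
BW = 70 * 0.01753258 / 7.2700 = 0.1688 deg

0.1688 deg


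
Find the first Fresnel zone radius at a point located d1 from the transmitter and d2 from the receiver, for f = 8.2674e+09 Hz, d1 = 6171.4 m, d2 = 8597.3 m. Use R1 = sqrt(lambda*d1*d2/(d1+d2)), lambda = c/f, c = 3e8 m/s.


lambda = c / f = 3.0000e+08 / 8.2674e+09 = 0.03628710 m
R1 = sqrt(0.03628710 * 6171.4 * 8597.3 / (6171.4 + 8597.3)) = 11.42 m

11.42 m


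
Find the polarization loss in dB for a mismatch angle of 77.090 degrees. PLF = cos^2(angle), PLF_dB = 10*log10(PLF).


PLF_linear = cos^2(77.090 deg) = 0.04991660
PLF_dB = 10 * log10(0.04991660) = -13.02 dB

-13.02 dB


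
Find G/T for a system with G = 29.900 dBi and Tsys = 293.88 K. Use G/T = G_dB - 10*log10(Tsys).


G/T = 29.900 - 10*log10(293.88) = 29.900 - 24.68170 = 5.218 dB/K

5.218 dB/K


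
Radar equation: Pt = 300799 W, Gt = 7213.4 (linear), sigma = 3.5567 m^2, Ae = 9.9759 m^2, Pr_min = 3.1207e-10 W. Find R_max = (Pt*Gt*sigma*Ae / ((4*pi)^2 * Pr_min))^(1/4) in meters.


R^4 = 300799*7213.4*3.5567*9.9759 / ((4*pi)^2 * 3.1207e-10) = 1.562226e+18
R_max = 1.562226e+18^0.25 = 35354 m

35354 m


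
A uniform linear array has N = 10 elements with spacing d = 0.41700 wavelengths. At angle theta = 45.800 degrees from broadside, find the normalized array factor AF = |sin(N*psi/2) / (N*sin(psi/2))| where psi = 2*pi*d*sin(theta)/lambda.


psi = 2*pi*0.41700*sin(45.800 deg) = 1.878369 rad
AF = |sin(10*1.878369/2) / (10*sin(1.878369/2))| = 4.080e-03

4.080e-03


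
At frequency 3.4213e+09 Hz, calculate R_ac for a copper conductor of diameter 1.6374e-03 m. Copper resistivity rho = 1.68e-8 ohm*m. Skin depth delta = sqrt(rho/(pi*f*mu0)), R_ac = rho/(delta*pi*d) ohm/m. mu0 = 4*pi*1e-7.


delta = sqrt(1.68e-8 / (pi * 3.4213e+09 * 4*pi*1e-7)) = 1.115268e-06 m
R_ac = 1.68e-8 / (1.115268e-06 * pi * 1.6374e-03) = 2.928 ohm/m

2.928 ohm/m


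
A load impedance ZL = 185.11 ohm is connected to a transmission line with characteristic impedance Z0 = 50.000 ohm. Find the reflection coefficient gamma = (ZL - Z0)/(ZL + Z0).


gamma = (185.11 - 50.000) / (185.11 + 50.000) = 0.5747

0.5747


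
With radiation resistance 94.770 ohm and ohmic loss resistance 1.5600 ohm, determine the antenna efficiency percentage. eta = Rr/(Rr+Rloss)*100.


eta = 94.770 / (94.770 + 1.5600) * 100 = 98.38%

98.38%


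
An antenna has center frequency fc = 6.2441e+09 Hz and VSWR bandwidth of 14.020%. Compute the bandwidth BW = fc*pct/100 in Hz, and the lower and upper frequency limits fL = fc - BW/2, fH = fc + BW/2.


BW = 6.2441e+09 * 14.020/100 = 8.754228e+08 Hz
fL = 6.2441e+09 - 8.754228e+08/2 = 5.806e+09 Hz
fH = 6.2441e+09 + 8.754228e+08/2 = 6.682e+09 Hz

BW=8.754e+08 Hz, fL=5.806e+09 Hz, fH=6.682e+09 Hz


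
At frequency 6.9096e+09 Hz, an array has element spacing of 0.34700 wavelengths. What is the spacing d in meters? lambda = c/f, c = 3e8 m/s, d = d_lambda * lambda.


lambda = c / f = 3.0000e+08 / 6.9096e+09 = 0.04341785 m
d = 0.34700 * 0.04341785 = 0.01507 m

0.01507 m


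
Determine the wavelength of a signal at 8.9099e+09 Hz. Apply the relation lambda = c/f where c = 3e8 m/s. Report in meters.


lambda = c / f = 3.0000e+08 / 8.9099e+09 = 0.03367 m

0.03367 m


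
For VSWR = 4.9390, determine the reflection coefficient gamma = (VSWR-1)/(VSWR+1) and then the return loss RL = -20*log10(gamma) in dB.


gamma = (4.9390 - 1) / (4.9390 + 1) = 0.6632430
RL = -20 * log10(0.6632430) = 3.567 dB

3.567 dB


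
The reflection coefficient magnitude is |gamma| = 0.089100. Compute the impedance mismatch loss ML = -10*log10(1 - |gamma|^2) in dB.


ML = -10 * log10(1 - 0.089100^2) = -10 * log10(0.99206119) = 0.03462 dB

0.03462 dB


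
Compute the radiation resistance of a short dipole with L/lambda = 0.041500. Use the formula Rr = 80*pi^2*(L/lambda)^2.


Rr = 80 * pi^2 * (0.041500)^2 = 80 * 9.869604 * 1.722250e-03 = 1.360 ohm

1.360 ohm


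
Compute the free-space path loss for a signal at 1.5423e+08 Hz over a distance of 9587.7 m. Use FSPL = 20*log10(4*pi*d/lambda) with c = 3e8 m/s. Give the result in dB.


lambda = c / f = 3.0000e+08 / 1.5423e+08 = 1.945147 m
FSPL = 20 * log10(4*pi*9587.7/1.945147) = 95.84 dB

95.84 dB


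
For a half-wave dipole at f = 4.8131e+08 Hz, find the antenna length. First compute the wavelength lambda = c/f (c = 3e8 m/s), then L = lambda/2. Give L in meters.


lambda = c / f = 3.0000e+08 / 4.8131e+08 = 0.6232989 m
L = lambda / 2 = 0.6232989 / 2 = 0.3116 m

0.3116 m


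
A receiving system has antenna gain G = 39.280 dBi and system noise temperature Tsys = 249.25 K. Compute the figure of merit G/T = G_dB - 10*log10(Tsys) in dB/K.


G/T = 39.280 - 10*log10(249.25) = 39.280 - 23.96635 = 15.31 dB/K

15.31 dB/K


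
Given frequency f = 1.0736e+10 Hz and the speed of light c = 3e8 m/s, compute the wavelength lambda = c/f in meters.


lambda = c / f = 3.0000e+08 / 1.0736e+10 = 0.02794 m

0.02794 m


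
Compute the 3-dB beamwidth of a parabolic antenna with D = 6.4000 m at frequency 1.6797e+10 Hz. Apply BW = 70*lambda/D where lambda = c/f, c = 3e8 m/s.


lambda = c / f = 3.0000e+08 / 1.6797e+10 = 0.01786033 m
BW = 70 * 0.01786033 / 6.4000 = 0.1953 deg

0.1953 deg


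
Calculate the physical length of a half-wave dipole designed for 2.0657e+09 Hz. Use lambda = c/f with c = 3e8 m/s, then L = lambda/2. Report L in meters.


lambda = c / f = 3.0000e+08 / 2.0657e+09 = 0.1452292 m
L = lambda / 2 = 0.1452292 / 2 = 0.07261 m

0.07261 m


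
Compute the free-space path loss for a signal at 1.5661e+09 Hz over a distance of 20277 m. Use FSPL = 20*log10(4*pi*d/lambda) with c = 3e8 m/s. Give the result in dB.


lambda = c / f = 3.0000e+08 / 1.5661e+09 = 0.1915586 m
FSPL = 20 * log10(4*pi*20277/0.1915586) = 122.5 dB

122.5 dB


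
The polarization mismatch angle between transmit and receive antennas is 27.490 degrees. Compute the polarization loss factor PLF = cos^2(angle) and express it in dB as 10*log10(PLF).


PLF_linear = cos^2(27.490 deg) = 0.7869312
PLF_dB = 10 * log10(0.7869312) = -1.041 dB

-1.041 dB


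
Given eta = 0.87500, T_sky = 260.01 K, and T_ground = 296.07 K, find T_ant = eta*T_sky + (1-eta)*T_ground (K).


T_ant = 0.87500 * 260.01 + (1 - 0.87500) * 296.07 = 264.5 K

264.5 K


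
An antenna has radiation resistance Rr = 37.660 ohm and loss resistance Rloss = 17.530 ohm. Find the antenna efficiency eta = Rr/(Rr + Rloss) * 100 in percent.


eta = 37.660 / (37.660 + 17.530) * 100 = 68.24%

68.24%


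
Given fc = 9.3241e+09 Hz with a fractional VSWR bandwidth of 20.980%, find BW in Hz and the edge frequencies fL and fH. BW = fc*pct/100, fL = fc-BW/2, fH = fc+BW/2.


BW = 9.3241e+09 * 20.980/100 = 1.956196e+09 Hz
fL = 9.3241e+09 - 1.956196e+09/2 = 8.346e+09 Hz
fH = 9.3241e+09 + 1.956196e+09/2 = 1.030e+10 Hz

BW=1.956e+09 Hz, fL=8.346e+09 Hz, fH=1.030e+10 Hz


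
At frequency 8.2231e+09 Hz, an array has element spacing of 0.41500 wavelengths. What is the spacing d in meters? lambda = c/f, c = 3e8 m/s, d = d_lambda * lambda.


lambda = c / f = 3.0000e+08 / 8.2231e+09 = 0.03648259 m
d = 0.41500 * 0.03648259 = 0.01514 m

0.01514 m


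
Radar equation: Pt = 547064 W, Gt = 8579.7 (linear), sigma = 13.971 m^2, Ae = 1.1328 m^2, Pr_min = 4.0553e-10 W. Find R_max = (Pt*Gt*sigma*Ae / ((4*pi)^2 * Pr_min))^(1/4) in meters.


R^4 = 547064*8579.7*13.971*1.1328 / ((4*pi)^2 * 4.0553e-10) = 1.159974e+18
R_max = 1.159974e+18^0.25 = 32818 m

32818 m


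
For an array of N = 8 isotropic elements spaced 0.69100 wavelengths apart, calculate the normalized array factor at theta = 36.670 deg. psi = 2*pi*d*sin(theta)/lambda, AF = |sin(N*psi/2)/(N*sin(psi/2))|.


psi = 2*pi*0.69100*sin(36.670 deg) = 2.592875 rad
AF = |sin(8*2.592875/2) / (8*sin(2.592875/2))| = 0.1054

0.1054


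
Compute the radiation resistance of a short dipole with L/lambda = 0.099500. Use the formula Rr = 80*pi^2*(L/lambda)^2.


Rr = 80 * pi^2 * (0.099500)^2 = 80 * 9.869604 * 9.900250e-03 = 7.817 ohm

7.817 ohm


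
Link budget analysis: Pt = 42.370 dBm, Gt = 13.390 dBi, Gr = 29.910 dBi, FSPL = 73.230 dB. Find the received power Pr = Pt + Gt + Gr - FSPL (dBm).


Pr = 42.370 + 13.390 + 29.910 - 73.230 = 12.44 dBm

12.44 dBm


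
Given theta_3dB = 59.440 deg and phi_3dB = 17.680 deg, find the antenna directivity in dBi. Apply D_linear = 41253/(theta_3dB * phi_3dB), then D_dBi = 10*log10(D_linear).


D_linear = 41253 / (59.440 * 17.680) = 39.25495
D_dBi = 10 * log10(39.25495) = 15.94 dBi

15.94 dBi


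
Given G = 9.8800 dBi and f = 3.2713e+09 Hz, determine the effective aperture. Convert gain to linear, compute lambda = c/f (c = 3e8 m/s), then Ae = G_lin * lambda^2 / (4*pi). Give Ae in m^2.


lambda = c / f = 3.0000e+08 / 3.2713e+09 = 0.09170666 m
G_linear = 10^(9.8800/10) = 9.727472
Ae = G_linear * lambda^2 / (4*pi) = 9.727472 * 0.09170666^2 / (4*pi) = 6.510e-03 m^2

6.510e-03 m^2


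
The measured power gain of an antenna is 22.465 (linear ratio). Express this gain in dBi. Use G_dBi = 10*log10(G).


G_dBi = 10 * log10(22.465) = 13.52 dBi

13.52 dBi


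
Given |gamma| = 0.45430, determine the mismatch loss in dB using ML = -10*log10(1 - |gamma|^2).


ML = -10 * log10(1 - 0.45430^2) = -10 * log10(0.79361151) = 1.004 dB

1.004 dB


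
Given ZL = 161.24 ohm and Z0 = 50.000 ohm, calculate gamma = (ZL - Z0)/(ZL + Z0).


gamma = (161.24 - 50.000) / (161.24 + 50.000) = 0.5266

0.5266


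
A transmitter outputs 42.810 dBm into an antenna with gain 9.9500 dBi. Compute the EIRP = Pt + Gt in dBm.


EIRP = Pt + Gt = 42.810 + 9.9500 = 52.76 dBm

52.76 dBm


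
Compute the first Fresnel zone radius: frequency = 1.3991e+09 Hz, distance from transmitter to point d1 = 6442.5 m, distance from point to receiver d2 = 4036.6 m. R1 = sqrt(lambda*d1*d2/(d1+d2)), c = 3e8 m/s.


lambda = c / f = 3.0000e+08 / 1.3991e+09 = 0.2144236 m
R1 = sqrt(0.2144236 * 6442.5 * 4036.6 / (6442.5 + 4036.6)) = 23.07 m

23.07 m


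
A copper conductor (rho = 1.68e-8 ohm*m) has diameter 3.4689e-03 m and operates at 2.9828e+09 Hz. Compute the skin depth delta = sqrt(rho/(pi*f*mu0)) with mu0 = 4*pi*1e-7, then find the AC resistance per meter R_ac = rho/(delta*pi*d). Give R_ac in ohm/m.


delta = sqrt(1.68e-8 / (pi * 2.9828e+09 * 4*pi*1e-7)) = 1.194436e-06 m
R_ac = 1.68e-8 / (1.194436e-06 * pi * 3.4689e-03) = 1.291 ohm/m

1.291 ohm/m


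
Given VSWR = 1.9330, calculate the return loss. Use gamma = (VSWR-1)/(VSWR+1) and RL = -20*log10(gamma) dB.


gamma = (1.9330 - 1) / (1.9330 + 1) = 0.3181043
RL = -20 * log10(0.3181043) = 9.949 dB

9.949 dB


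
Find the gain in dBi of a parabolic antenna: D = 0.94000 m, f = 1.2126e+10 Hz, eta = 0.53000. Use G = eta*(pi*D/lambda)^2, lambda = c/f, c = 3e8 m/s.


lambda = c / f = 3.0000e+08 / 1.2126e+10 = 0.02474023 m
G_linear = 0.53000 * (pi * 0.94000 / 0.02474023)^2 = 7551.337
G_dBi = 10 * log10(7551.337) = 38.78 dBi

38.78 dBi


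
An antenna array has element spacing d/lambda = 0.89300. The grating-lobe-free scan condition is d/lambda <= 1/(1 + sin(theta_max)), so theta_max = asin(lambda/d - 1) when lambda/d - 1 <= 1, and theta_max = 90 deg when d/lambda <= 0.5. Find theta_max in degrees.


lambda/d - 1 = 1/0.89300 - 1 = 0.1198208
theta_max = asin(0.1198208) = 6.882 deg

6.882 deg


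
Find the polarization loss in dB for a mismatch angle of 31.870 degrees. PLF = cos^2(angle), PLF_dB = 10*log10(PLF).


PLF_linear = cos^2(31.870 deg) = 0.7212226
PLF_dB = 10 * log10(0.7212226) = -1.419 dB

-1.419 dB


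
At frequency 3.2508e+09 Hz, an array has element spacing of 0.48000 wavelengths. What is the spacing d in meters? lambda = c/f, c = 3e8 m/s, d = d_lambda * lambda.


lambda = c / f = 3.0000e+08 / 3.2508e+09 = 0.09228498 m
d = 0.48000 * 0.09228498 = 0.04430 m

0.04430 m


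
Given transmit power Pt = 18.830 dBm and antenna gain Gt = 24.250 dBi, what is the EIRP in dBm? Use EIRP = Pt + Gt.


EIRP = Pt + Gt = 18.830 + 24.250 = 43.08 dBm

43.08 dBm


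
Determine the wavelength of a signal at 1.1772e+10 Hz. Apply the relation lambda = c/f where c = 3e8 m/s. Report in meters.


lambda = c / f = 3.0000e+08 / 1.1772e+10 = 0.02548 m

0.02548 m


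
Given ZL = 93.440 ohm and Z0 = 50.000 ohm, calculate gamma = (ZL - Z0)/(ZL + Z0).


gamma = (93.440 - 50.000) / (93.440 + 50.000) = 0.3028

0.3028


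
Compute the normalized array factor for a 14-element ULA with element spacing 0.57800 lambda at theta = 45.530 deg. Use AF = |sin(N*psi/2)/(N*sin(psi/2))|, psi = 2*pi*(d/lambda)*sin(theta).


psi = 2*pi*0.57800*sin(45.530 deg) = 2.591631 rad
AF = |sin(14*2.591631/2) / (14*sin(2.591631/2))| = 0.04827

0.04827


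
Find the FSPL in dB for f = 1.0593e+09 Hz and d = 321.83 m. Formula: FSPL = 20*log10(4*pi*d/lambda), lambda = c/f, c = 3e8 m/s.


lambda = c / f = 3.0000e+08 / 1.0593e+09 = 0.2832059 m
FSPL = 20 * log10(4*pi*321.83/0.2832059) = 83.09 dB

83.09 dB


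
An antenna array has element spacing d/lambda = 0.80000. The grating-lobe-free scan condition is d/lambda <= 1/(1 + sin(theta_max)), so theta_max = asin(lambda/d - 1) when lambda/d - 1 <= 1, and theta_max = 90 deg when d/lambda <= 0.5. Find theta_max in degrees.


lambda/d - 1 = 1/0.80000 - 1 = 0.2500000
theta_max = asin(0.2500000) = 14.48 deg

14.48 deg


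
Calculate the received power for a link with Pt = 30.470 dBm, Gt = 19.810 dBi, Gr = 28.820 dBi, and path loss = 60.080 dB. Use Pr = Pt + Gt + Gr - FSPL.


Pr = 30.470 + 19.810 + 28.820 - 60.080 = 19.02 dBm

19.02 dBm


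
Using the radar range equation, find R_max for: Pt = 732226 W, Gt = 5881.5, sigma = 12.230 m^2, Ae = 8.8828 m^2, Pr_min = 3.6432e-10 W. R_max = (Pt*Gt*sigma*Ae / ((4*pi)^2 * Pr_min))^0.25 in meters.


R^4 = 732226*5881.5*12.230*8.8828 / ((4*pi)^2 * 3.6432e-10) = 8.132177e+18
R_max = 8.132177e+18^0.25 = 53401 m

53401 m


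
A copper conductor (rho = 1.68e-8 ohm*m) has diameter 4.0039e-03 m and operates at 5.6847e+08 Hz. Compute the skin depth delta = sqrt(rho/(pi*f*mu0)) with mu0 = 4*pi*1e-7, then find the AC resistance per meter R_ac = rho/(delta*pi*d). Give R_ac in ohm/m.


delta = sqrt(1.68e-8 / (pi * 5.6847e+08 * 4*pi*1e-7)) = 2.736031e-06 m
R_ac = 1.68e-8 / (2.736031e-06 * pi * 4.0039e-03) = 0.4882 ohm/m

0.4882 ohm/m


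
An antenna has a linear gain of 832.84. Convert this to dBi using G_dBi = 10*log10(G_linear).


G_dBi = 10 * log10(832.84) = 29.21 dBi

29.21 dBi


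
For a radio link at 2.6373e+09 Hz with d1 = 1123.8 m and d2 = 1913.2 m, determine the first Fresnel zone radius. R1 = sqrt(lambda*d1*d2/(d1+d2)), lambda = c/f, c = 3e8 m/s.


lambda = c / f = 3.0000e+08 / 2.6373e+09 = 0.1137527 m
R1 = sqrt(0.1137527 * 1123.8 * 1913.2 / (1123.8 + 1913.2)) = 8.974 m

8.974 m


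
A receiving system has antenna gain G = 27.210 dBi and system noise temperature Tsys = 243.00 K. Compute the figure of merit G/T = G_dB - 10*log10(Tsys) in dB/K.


G/T = 27.210 - 10*log10(243.00) = 27.210 - 23.85606 = 3.354 dB/K

3.354 dB/K


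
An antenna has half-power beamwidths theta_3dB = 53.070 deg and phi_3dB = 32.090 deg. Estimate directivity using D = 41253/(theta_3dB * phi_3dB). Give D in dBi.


D_linear = 41253 / (53.070 * 32.090) = 24.22349
D_dBi = 10 * log10(24.22349) = 13.84 dBi

13.84 dBi


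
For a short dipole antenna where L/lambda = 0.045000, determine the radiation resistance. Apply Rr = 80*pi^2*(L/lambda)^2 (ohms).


Rr = 80 * pi^2 * (0.045000)^2 = 80 * 9.869604 * 2.025000e-03 = 1.599 ohm

1.599 ohm


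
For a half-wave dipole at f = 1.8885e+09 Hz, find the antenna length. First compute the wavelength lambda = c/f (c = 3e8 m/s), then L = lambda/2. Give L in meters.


lambda = c / f = 3.0000e+08 / 1.8885e+09 = 0.1588562 m
L = lambda / 2 = 0.1588562 / 2 = 0.07943 m

0.07943 m


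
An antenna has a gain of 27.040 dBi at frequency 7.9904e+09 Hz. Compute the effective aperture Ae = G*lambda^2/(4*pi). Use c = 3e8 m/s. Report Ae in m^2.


lambda = c / f = 3.0000e+08 / 7.9904e+09 = 0.03754505 m
G_linear = 10^(27.040/10) = 505.8247
Ae = G_linear * lambda^2 / (4*pi) = 505.8247 * 0.03754505^2 / (4*pi) = 0.05674 m^2

0.05674 m^2


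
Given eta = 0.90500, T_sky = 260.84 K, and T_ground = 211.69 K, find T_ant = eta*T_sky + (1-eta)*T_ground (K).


T_ant = 0.90500 * 260.84 + (1 - 0.90500) * 211.69 = 256.2 K

256.2 K


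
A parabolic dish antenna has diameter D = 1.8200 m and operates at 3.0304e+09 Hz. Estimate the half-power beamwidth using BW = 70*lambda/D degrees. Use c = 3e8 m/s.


lambda = c / f = 3.0000e+08 / 3.0304e+09 = 0.09899683 m
BW = 70 * 0.09899683 / 1.8200 = 3.808 deg

3.808 deg


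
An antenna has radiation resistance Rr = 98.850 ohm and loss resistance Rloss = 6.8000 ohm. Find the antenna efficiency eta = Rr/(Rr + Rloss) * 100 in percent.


eta = 98.850 / (98.850 + 6.8000) * 100 = 93.56%

93.56%


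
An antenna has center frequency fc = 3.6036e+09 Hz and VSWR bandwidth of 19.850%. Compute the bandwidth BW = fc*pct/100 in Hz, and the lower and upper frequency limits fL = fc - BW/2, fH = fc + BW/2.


BW = 3.6036e+09 * 19.850/100 = 7.153146e+08 Hz
fL = 3.6036e+09 - 7.153146e+08/2 = 3.246e+09 Hz
fH = 3.6036e+09 + 7.153146e+08/2 = 3.961e+09 Hz

BW=7.153e+08 Hz, fL=3.246e+09 Hz, fH=3.961e+09 Hz


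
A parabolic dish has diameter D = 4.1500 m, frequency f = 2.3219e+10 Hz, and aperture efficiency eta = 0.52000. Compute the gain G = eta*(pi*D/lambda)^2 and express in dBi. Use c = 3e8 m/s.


lambda = c / f = 3.0000e+08 / 2.3219e+10 = 0.01292045 m
G_linear = 0.52000 * (pi * 4.1500 / 0.01292045)^2 = 529473.2
G_dBi = 10 * log10(529473.2) = 57.24 dBi

57.24 dBi


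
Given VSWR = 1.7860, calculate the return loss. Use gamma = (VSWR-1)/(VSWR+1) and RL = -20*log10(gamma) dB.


gamma = (1.7860 - 1) / (1.7860 + 1) = 0.2821249
RL = -20 * log10(0.2821249) = 10.99 dB

10.99 dB


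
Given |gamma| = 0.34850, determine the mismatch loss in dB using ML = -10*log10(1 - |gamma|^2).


ML = -10 * log10(1 - 0.34850^2) = -10 * log10(0.87854775) = 0.5623 dB

0.5623 dB


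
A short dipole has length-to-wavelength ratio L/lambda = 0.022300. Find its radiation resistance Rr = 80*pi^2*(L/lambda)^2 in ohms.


Rr = 80 * pi^2 * (0.022300)^2 = 80 * 9.869604 * 4.972900e-04 = 0.3926 ohm

0.3926 ohm


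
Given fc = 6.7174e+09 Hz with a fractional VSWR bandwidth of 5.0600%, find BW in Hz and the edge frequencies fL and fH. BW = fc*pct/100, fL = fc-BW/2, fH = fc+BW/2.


BW = 6.7174e+09 * 5.0600/100 = 3.399004e+08 Hz
fL = 6.7174e+09 - 3.399004e+08/2 = 6.547e+09 Hz
fH = 6.7174e+09 + 3.399004e+08/2 = 6.887e+09 Hz

BW=3.399e+08 Hz, fL=6.547e+09 Hz, fH=6.887e+09 Hz


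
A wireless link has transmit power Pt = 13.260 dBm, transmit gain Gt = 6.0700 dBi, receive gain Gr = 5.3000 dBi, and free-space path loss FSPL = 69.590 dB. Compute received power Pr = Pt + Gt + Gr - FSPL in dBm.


Pr = 13.260 + 6.0700 + 5.3000 - 69.590 = -44.96 dBm

-44.96 dBm


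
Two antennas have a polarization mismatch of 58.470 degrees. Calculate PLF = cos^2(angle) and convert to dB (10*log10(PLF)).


PLF_linear = cos^2(58.470 deg) = 0.2734714
PLF_dB = 10 * log10(0.2734714) = -5.631 dB

-5.631 dB


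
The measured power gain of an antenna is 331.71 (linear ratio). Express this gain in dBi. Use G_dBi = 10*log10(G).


G_dBi = 10 * log10(331.71) = 25.21 dBi

25.21 dBi


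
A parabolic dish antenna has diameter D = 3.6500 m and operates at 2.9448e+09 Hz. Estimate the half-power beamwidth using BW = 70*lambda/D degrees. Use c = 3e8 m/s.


lambda = c / f = 3.0000e+08 / 2.9448e+09 = 0.1018745 m
BW = 70 * 0.1018745 / 3.6500 = 1.954 deg

1.954 deg


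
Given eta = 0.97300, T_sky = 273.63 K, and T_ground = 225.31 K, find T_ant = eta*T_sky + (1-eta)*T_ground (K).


T_ant = 0.97300 * 273.63 + (1 - 0.97300) * 225.31 = 272.3 K

272.3 K


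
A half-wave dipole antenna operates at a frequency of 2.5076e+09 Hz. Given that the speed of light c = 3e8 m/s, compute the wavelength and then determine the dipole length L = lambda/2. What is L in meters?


lambda = c / f = 3.0000e+08 / 2.5076e+09 = 0.1196363 m
L = lambda / 2 = 0.1196363 / 2 = 0.05982 m

0.05982 m


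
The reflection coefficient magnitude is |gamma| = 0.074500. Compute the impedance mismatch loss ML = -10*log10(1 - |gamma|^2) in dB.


ML = -10 * log10(1 - 0.074500^2) = -10 * log10(0.99444975) = 0.02417 dB

0.02417 dB


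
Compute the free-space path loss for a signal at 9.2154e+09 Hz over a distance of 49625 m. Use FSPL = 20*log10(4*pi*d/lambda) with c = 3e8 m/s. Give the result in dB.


lambda = c / f = 3.0000e+08 / 9.2154e+09 = 0.03255420 m
FSPL = 20 * log10(4*pi*49625/0.03255420) = 145.6 dB

145.6 dB


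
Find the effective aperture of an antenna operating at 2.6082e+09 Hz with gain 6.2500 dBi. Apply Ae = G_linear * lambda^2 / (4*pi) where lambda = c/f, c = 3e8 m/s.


lambda = c / f = 3.0000e+08 / 2.6082e+09 = 0.1150219 m
G_linear = 10^(6.2500/10) = 4.216965
Ae = G_linear * lambda^2 / (4*pi) = 4.216965 * 0.1150219^2 / (4*pi) = 4.440e-03 m^2

4.440e-03 m^2


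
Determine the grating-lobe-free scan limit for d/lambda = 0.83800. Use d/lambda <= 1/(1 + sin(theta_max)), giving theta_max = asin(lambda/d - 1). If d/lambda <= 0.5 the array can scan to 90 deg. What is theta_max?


lambda/d - 1 = 1/0.83800 - 1 = 0.1933174
theta_max = asin(0.1933174) = 11.15 deg

11.15 deg


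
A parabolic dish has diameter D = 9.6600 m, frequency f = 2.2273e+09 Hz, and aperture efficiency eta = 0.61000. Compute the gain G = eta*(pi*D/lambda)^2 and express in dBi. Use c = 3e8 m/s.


lambda = c / f = 3.0000e+08 / 2.2273e+09 = 0.1346922 m
G_linear = 0.61000 * (pi * 9.6600 / 0.1346922)^2 = 30966.99
G_dBi = 10 * log10(30966.99) = 44.91 dBi

44.91 dBi


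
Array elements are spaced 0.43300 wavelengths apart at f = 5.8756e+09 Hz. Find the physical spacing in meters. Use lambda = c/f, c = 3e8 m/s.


lambda = c / f = 3.0000e+08 / 5.8756e+09 = 0.05105862 m
d = 0.43300 * 0.05105862 = 0.02211 m

0.02211 m


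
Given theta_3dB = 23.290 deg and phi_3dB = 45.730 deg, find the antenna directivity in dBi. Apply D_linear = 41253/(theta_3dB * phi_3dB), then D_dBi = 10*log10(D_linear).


D_linear = 41253 / (23.290 * 45.730) = 38.73333
D_dBi = 10 * log10(38.73333) = 15.88 dBi

15.88 dBi


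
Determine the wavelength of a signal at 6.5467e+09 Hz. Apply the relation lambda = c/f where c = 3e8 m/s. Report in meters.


lambda = c / f = 3.0000e+08 / 6.5467e+09 = 0.04582 m

0.04582 m


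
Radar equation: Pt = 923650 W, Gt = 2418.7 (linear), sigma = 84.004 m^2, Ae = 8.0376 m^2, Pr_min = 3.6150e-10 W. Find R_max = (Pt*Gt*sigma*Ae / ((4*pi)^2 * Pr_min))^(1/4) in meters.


R^4 = 923650*2418.7*84.004*8.0376 / ((4*pi)^2 * 3.6150e-10) = 2.642334e+19
R_max = 2.642334e+19^0.25 = 71696 m

71696 m


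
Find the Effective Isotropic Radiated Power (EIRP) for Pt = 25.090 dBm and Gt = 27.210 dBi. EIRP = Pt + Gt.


EIRP = Pt + Gt = 25.090 + 27.210 = 52.30 dBm

52.30 dBm


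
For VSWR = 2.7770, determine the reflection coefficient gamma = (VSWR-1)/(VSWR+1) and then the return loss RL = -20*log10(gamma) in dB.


gamma = (2.7770 - 1) / (2.7770 + 1) = 0.4704792
RL = -20 * log10(0.4704792) = 6.549 dB

6.549 dB


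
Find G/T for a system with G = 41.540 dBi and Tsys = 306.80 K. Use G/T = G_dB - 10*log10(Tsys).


G/T = 41.540 - 10*log10(306.80) = 41.540 - 24.86855 = 16.67 dB/K

16.67 dB/K


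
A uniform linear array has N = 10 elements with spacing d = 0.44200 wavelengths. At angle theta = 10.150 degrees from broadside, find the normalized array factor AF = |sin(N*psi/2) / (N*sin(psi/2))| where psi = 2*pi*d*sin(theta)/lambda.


psi = 2*pi*0.44200*sin(10.150 deg) = 0.4894086 rad
AF = |sin(10*0.4894086/2) / (10*sin(0.4894086/2))| = 0.2642

0.2642


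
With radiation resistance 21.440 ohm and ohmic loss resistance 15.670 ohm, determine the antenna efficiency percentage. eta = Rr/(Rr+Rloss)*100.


eta = 21.440 / (21.440 + 15.670) * 100 = 57.77%

57.77%


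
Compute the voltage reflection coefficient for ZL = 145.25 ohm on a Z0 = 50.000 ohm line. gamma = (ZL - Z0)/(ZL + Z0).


gamma = (145.25 - 50.000) / (145.25 + 50.000) = 0.4878

0.4878


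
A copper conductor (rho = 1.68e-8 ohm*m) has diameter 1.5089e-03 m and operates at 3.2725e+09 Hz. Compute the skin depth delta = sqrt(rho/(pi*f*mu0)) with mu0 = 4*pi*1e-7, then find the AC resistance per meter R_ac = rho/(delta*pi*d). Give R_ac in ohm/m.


delta = sqrt(1.68e-8 / (pi * 3.2725e+09 * 4*pi*1e-7)) = 1.140342e-06 m
R_ac = 1.68e-8 / (1.140342e-06 * pi * 1.5089e-03) = 3.108 ohm/m

3.108 ohm/m


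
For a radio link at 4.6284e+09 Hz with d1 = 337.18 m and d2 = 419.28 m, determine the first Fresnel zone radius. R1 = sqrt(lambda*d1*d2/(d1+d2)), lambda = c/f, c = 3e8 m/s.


lambda = c / f = 3.0000e+08 / 4.6284e+09 = 0.06481722 m
R1 = sqrt(0.06481722 * 337.18 * 419.28 / (337.18 + 419.28)) = 3.480 m

3.480 m


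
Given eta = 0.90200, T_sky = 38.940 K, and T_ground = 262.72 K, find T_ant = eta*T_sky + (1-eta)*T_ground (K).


T_ant = 0.90200 * 38.940 + (1 - 0.90200) * 262.72 = 60.87 K

60.87 K


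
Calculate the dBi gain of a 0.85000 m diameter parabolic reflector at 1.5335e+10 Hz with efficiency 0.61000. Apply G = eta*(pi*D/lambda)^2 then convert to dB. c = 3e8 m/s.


lambda = c / f = 3.0000e+08 / 1.5335e+10 = 0.01956309 m
G_linear = 0.61000 * (pi * 0.85000 / 0.01956309)^2 = 11365.60
G_dBi = 10 * log10(11365.60) = 40.56 dBi

40.56 dBi


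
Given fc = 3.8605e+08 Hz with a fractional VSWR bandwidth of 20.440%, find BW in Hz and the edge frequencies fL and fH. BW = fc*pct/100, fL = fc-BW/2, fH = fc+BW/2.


BW = 3.8605e+08 * 20.440/100 = 7.890862e+07 Hz
fL = 3.8605e+08 - 7.890862e+07/2 = 3.466e+08 Hz
fH = 3.8605e+08 + 7.890862e+07/2 = 4.255e+08 Hz

BW=7.891e+07 Hz, fL=3.466e+08 Hz, fH=4.255e+08 Hz


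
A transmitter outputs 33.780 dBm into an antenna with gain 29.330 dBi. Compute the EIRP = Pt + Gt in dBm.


EIRP = Pt + Gt = 33.780 + 29.330 = 63.11 dBm

63.11 dBm


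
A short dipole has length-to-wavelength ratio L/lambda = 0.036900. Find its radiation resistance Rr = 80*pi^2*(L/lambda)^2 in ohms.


Rr = 80 * pi^2 * (0.036900)^2 = 80 * 9.869604 * 1.361610e-03 = 1.075 ohm

1.075 ohm


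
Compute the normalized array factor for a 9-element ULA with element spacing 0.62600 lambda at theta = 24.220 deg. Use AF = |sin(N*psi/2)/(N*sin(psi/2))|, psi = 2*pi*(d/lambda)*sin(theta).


psi = 2*pi*0.62600*sin(24.220 deg) = 1.613592 rad
AF = |sin(9*1.613592/2) / (9*sin(1.613592/2))| = 0.1276

0.1276


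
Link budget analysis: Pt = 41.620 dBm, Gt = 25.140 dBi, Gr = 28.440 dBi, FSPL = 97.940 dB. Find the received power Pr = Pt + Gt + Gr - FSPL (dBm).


Pr = 41.620 + 25.140 + 28.440 - 97.940 = -2.74 dBm

-2.74 dBm


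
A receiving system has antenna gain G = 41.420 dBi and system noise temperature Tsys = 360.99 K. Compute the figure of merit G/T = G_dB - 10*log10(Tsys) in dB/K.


G/T = 41.420 - 10*log10(360.99) = 41.420 - 25.57495 = 15.85 dB/K

15.85 dB/K


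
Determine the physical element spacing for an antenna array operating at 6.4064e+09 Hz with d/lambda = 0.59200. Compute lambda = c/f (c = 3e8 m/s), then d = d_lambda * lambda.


lambda = c / f = 3.0000e+08 / 6.4064e+09 = 0.04682817 m
d = 0.59200 * 0.04682817 = 0.02772 m

0.02772 m


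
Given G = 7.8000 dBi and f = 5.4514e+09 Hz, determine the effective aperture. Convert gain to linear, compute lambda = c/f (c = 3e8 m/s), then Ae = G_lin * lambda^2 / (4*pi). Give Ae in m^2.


lambda = c / f = 3.0000e+08 / 5.4514e+09 = 0.05503173 m
G_linear = 10^(7.8000/10) = 6.025596
Ae = G_linear * lambda^2 / (4*pi) = 6.025596 * 0.05503173^2 / (4*pi) = 1.452e-03 m^2

1.452e-03 m^2


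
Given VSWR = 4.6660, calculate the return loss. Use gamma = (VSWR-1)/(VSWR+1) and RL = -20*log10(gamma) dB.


gamma = (4.6660 - 1) / (4.6660 + 1) = 0.6470173
RL = -20 * log10(0.6470173) = 3.782 dB

3.782 dB


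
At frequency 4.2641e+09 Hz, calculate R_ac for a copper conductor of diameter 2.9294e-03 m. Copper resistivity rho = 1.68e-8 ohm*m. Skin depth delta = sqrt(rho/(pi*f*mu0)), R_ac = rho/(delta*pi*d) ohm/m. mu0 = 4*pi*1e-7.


delta = sqrt(1.68e-8 / (pi * 4.2641e+09 * 4*pi*1e-7)) = 9.989899e-07 m
R_ac = 1.68e-8 / (9.989899e-07 * pi * 2.9294e-03) = 1.827 ohm/m

1.827 ohm/m


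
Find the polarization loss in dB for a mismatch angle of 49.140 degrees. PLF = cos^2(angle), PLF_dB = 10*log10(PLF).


PLF_linear = cos^2(49.140 deg) = 0.4279946
PLF_dB = 10 * log10(0.4279946) = -3.686 dB

-3.686 dB
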